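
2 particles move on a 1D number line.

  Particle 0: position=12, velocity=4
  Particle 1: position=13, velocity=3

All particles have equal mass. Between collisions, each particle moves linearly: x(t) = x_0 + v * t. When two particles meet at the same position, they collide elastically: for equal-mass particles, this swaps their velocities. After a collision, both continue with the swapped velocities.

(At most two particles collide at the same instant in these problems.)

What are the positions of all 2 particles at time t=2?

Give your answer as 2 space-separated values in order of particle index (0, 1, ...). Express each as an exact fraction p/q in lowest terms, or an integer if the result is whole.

Collision at t=1: particles 0 and 1 swap velocities; positions: p0=16 p1=16; velocities now: v0=3 v1=4
Advance to t=2 (no further collisions before then); velocities: v0=3 v1=4; positions = 19 20

Answer: 19 20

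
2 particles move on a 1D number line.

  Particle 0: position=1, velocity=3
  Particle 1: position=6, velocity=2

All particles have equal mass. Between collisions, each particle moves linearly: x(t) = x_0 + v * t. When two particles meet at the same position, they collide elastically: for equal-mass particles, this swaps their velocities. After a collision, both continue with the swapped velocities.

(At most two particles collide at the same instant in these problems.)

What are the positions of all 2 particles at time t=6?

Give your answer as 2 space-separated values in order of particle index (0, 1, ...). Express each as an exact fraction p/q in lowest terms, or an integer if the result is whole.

Collision at t=5: particles 0 and 1 swap velocities; positions: p0=16 p1=16; velocities now: v0=2 v1=3
Advance to t=6 (no further collisions before then); velocities: v0=2 v1=3; positions = 18 19

Answer: 18 19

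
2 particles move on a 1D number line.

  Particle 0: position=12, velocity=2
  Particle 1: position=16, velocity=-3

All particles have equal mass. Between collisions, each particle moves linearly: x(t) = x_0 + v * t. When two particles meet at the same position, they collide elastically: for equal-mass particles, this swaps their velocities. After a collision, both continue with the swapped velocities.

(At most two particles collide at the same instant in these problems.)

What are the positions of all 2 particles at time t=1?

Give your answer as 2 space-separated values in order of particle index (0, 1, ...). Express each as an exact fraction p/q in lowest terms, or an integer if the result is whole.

Collision at t=4/5: particles 0 and 1 swap velocities; positions: p0=68/5 p1=68/5; velocities now: v0=-3 v1=2
Advance to t=1 (no further collisions before then); velocities: v0=-3 v1=2; positions = 13 14

Answer: 13 14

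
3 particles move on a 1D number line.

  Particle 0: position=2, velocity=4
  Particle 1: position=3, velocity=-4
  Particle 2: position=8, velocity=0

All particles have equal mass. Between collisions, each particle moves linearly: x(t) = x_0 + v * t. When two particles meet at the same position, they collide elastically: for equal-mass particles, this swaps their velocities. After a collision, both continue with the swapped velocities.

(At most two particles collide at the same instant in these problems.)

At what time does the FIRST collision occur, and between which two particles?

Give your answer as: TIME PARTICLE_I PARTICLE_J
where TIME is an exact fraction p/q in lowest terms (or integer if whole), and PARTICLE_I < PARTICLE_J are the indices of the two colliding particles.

Pair (0,1): pos 2,3 vel 4,-4 -> gap=1, closing at 8/unit, collide at t=1/8
Pair (1,2): pos 3,8 vel -4,0 -> not approaching (rel speed -4 <= 0)
Earliest collision: t=1/8 between 0 and 1

Answer: 1/8 0 1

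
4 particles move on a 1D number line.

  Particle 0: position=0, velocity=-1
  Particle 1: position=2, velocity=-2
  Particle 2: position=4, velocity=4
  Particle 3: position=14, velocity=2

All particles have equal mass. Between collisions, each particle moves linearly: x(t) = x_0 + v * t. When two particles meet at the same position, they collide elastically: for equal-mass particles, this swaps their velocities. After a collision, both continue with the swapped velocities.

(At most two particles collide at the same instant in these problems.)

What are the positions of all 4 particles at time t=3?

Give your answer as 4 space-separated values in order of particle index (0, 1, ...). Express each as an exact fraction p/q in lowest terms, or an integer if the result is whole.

Collision at t=2: particles 0 and 1 swap velocities; positions: p0=-2 p1=-2 p2=12 p3=18; velocities now: v0=-2 v1=-1 v2=4 v3=2
Advance to t=3 (no further collisions before then); velocities: v0=-2 v1=-1 v2=4 v3=2; positions = -4 -3 16 20

Answer: -4 -3 16 20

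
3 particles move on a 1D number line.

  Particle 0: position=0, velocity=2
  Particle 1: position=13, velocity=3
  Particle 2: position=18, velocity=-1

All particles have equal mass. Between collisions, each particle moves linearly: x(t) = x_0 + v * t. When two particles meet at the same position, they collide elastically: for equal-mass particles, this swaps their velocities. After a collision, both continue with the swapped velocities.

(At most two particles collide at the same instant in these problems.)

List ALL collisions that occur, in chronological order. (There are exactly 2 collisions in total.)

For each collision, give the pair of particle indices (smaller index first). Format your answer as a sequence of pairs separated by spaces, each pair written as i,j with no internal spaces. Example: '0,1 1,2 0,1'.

Answer: 1,2 0,1

Derivation:
Collision at t=5/4: particles 1 and 2 swap velocities; positions: p0=5/2 p1=67/4 p2=67/4; velocities now: v0=2 v1=-1 v2=3
Collision at t=6: particles 0 and 1 swap velocities; positions: p0=12 p1=12 p2=31; velocities now: v0=-1 v1=2 v2=3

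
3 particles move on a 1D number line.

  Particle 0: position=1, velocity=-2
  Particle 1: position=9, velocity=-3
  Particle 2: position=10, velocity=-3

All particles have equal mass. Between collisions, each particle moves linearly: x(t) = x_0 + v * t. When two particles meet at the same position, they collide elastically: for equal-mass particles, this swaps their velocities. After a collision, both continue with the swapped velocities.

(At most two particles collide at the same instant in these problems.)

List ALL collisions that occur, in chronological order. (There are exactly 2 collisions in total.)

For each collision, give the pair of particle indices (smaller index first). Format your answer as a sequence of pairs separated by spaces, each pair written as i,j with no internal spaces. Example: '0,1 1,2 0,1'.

Answer: 0,1 1,2

Derivation:
Collision at t=8: particles 0 and 1 swap velocities; positions: p0=-15 p1=-15 p2=-14; velocities now: v0=-3 v1=-2 v2=-3
Collision at t=9: particles 1 and 2 swap velocities; positions: p0=-18 p1=-17 p2=-17; velocities now: v0=-3 v1=-3 v2=-2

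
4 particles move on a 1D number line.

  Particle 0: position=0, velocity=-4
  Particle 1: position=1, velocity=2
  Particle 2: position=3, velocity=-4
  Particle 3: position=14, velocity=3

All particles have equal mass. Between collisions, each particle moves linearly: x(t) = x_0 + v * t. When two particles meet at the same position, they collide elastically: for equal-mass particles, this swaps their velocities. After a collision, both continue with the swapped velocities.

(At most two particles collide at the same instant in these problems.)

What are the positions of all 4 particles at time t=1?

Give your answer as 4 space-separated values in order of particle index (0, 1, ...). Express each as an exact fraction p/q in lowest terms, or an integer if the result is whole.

Answer: -4 -1 3 17

Derivation:
Collision at t=1/3: particles 1 and 2 swap velocities; positions: p0=-4/3 p1=5/3 p2=5/3 p3=15; velocities now: v0=-4 v1=-4 v2=2 v3=3
Advance to t=1 (no further collisions before then); velocities: v0=-4 v1=-4 v2=2 v3=3; positions = -4 -1 3 17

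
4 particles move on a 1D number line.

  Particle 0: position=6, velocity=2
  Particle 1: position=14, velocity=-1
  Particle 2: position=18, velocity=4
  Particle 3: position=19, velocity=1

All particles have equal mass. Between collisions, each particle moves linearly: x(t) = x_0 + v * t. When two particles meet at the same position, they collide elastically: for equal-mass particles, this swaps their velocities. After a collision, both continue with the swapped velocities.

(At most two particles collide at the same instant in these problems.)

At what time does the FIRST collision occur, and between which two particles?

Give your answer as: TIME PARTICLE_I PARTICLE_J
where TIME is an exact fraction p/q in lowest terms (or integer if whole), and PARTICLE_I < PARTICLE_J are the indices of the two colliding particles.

Pair (0,1): pos 6,14 vel 2,-1 -> gap=8, closing at 3/unit, collide at t=8/3
Pair (1,2): pos 14,18 vel -1,4 -> not approaching (rel speed -5 <= 0)
Pair (2,3): pos 18,19 vel 4,1 -> gap=1, closing at 3/unit, collide at t=1/3
Earliest collision: t=1/3 between 2 and 3

Answer: 1/3 2 3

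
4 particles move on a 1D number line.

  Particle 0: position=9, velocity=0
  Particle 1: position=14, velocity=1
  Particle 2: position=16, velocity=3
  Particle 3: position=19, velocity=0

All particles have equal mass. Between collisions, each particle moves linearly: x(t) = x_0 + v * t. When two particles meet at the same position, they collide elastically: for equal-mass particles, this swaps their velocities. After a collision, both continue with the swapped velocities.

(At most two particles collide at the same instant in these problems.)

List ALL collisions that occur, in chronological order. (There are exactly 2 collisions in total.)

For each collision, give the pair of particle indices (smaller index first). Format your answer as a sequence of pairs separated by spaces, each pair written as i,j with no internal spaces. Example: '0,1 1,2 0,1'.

Answer: 2,3 1,2

Derivation:
Collision at t=1: particles 2 and 3 swap velocities; positions: p0=9 p1=15 p2=19 p3=19; velocities now: v0=0 v1=1 v2=0 v3=3
Collision at t=5: particles 1 and 2 swap velocities; positions: p0=9 p1=19 p2=19 p3=31; velocities now: v0=0 v1=0 v2=1 v3=3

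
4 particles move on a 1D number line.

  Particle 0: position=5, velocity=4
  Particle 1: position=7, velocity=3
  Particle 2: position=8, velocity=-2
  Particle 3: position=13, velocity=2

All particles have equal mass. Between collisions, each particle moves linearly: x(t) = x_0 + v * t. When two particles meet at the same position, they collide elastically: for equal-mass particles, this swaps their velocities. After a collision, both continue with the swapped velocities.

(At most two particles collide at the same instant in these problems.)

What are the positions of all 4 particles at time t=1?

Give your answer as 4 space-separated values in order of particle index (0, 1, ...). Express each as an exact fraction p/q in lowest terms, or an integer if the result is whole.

Answer: 6 9 10 15

Derivation:
Collision at t=1/5: particles 1 and 2 swap velocities; positions: p0=29/5 p1=38/5 p2=38/5 p3=67/5; velocities now: v0=4 v1=-2 v2=3 v3=2
Collision at t=1/2: particles 0 and 1 swap velocities; positions: p0=7 p1=7 p2=17/2 p3=14; velocities now: v0=-2 v1=4 v2=3 v3=2
Advance to t=1 (no further collisions before then); velocities: v0=-2 v1=4 v2=3 v3=2; positions = 6 9 10 15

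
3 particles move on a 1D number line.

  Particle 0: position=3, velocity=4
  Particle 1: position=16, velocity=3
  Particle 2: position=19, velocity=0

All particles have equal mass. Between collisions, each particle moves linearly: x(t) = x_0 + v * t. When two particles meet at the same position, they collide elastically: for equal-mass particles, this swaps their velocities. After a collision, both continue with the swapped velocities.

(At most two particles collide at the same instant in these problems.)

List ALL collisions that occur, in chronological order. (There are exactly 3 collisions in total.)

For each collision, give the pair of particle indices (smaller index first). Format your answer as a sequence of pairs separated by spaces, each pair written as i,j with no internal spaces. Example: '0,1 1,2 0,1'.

Collision at t=1: particles 1 and 2 swap velocities; positions: p0=7 p1=19 p2=19; velocities now: v0=4 v1=0 v2=3
Collision at t=4: particles 0 and 1 swap velocities; positions: p0=19 p1=19 p2=28; velocities now: v0=0 v1=4 v2=3
Collision at t=13: particles 1 and 2 swap velocities; positions: p0=19 p1=55 p2=55; velocities now: v0=0 v1=3 v2=4

Answer: 1,2 0,1 1,2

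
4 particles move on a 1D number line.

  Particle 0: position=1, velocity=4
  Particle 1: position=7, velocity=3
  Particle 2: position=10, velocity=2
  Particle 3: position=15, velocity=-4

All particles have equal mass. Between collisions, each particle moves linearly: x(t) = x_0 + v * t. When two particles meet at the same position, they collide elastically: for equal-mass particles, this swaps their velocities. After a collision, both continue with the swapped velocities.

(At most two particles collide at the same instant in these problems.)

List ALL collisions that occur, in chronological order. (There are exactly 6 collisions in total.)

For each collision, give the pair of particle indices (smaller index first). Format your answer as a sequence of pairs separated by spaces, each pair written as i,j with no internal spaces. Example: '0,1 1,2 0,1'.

Answer: 2,3 1,2 0,1 2,3 1,2 2,3

Derivation:
Collision at t=5/6: particles 2 and 3 swap velocities; positions: p0=13/3 p1=19/2 p2=35/3 p3=35/3; velocities now: v0=4 v1=3 v2=-4 v3=2
Collision at t=8/7: particles 1 and 2 swap velocities; positions: p0=39/7 p1=73/7 p2=73/7 p3=86/7; velocities now: v0=4 v1=-4 v2=3 v3=2
Collision at t=7/4: particles 0 and 1 swap velocities; positions: p0=8 p1=8 p2=49/4 p3=27/2; velocities now: v0=-4 v1=4 v2=3 v3=2
Collision at t=3: particles 2 and 3 swap velocities; positions: p0=3 p1=13 p2=16 p3=16; velocities now: v0=-4 v1=4 v2=2 v3=3
Collision at t=9/2: particles 1 and 2 swap velocities; positions: p0=-3 p1=19 p2=19 p3=41/2; velocities now: v0=-4 v1=2 v2=4 v3=3
Collision at t=6: particles 2 and 3 swap velocities; positions: p0=-9 p1=22 p2=25 p3=25; velocities now: v0=-4 v1=2 v2=3 v3=4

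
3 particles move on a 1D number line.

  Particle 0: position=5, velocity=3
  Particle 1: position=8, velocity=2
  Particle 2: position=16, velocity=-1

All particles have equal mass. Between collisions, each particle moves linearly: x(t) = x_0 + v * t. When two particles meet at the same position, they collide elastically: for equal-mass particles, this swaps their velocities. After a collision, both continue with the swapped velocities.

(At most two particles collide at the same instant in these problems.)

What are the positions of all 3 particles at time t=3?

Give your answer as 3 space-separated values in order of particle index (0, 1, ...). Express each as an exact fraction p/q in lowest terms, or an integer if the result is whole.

Answer: 13 14 14

Derivation:
Collision at t=8/3: particles 1 and 2 swap velocities; positions: p0=13 p1=40/3 p2=40/3; velocities now: v0=3 v1=-1 v2=2
Collision at t=11/4: particles 0 and 1 swap velocities; positions: p0=53/4 p1=53/4 p2=27/2; velocities now: v0=-1 v1=3 v2=2
Collision at t=3: particles 1 and 2 swap velocities; positions: p0=13 p1=14 p2=14; velocities now: v0=-1 v1=2 v2=3
Advance to t=3 (no further collisions before then); velocities: v0=-1 v1=2 v2=3; positions = 13 14 14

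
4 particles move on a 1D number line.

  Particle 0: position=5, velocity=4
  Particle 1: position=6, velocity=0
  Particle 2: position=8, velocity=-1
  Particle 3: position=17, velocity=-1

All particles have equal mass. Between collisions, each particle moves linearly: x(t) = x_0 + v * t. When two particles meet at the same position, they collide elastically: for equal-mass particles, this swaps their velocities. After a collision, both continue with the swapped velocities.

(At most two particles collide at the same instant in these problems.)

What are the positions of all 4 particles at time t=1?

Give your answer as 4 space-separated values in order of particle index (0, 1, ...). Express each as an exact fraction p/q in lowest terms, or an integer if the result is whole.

Answer: 6 7 9 16

Derivation:
Collision at t=1/4: particles 0 and 1 swap velocities; positions: p0=6 p1=6 p2=31/4 p3=67/4; velocities now: v0=0 v1=4 v2=-1 v3=-1
Collision at t=3/5: particles 1 and 2 swap velocities; positions: p0=6 p1=37/5 p2=37/5 p3=82/5; velocities now: v0=0 v1=-1 v2=4 v3=-1
Advance to t=1 (no further collisions before then); velocities: v0=0 v1=-1 v2=4 v3=-1; positions = 6 7 9 16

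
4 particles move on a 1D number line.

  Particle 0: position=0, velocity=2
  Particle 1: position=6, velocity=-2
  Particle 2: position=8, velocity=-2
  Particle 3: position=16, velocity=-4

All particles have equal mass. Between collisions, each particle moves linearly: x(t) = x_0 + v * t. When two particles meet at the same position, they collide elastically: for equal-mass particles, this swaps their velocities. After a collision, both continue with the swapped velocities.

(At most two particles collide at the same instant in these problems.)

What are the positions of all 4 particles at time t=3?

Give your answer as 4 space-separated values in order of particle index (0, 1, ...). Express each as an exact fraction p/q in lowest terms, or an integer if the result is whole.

Answer: 0 2 4 6

Derivation:
Collision at t=3/2: particles 0 and 1 swap velocities; positions: p0=3 p1=3 p2=5 p3=10; velocities now: v0=-2 v1=2 v2=-2 v3=-4
Collision at t=2: particles 1 and 2 swap velocities; positions: p0=2 p1=4 p2=4 p3=8; velocities now: v0=-2 v1=-2 v2=2 v3=-4
Collision at t=8/3: particles 2 and 3 swap velocities; positions: p0=2/3 p1=8/3 p2=16/3 p3=16/3; velocities now: v0=-2 v1=-2 v2=-4 v3=2
Advance to t=3 (no further collisions before then); velocities: v0=-2 v1=-2 v2=-4 v3=2; positions = 0 2 4 6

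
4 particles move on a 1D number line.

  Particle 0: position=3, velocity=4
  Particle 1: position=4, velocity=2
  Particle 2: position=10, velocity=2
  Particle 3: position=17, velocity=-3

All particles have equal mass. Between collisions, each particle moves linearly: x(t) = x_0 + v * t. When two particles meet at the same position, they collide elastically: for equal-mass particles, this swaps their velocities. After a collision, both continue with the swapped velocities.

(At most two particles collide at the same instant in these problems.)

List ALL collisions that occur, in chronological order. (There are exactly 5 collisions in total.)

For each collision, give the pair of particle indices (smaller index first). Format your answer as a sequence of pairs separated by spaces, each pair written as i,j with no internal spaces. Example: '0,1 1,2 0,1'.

Answer: 0,1 2,3 1,2 0,1 2,3

Derivation:
Collision at t=1/2: particles 0 and 1 swap velocities; positions: p0=5 p1=5 p2=11 p3=31/2; velocities now: v0=2 v1=4 v2=2 v3=-3
Collision at t=7/5: particles 2 and 3 swap velocities; positions: p0=34/5 p1=43/5 p2=64/5 p3=64/5; velocities now: v0=2 v1=4 v2=-3 v3=2
Collision at t=2: particles 1 and 2 swap velocities; positions: p0=8 p1=11 p2=11 p3=14; velocities now: v0=2 v1=-3 v2=4 v3=2
Collision at t=13/5: particles 0 and 1 swap velocities; positions: p0=46/5 p1=46/5 p2=67/5 p3=76/5; velocities now: v0=-3 v1=2 v2=4 v3=2
Collision at t=7/2: particles 2 and 3 swap velocities; positions: p0=13/2 p1=11 p2=17 p3=17; velocities now: v0=-3 v1=2 v2=2 v3=4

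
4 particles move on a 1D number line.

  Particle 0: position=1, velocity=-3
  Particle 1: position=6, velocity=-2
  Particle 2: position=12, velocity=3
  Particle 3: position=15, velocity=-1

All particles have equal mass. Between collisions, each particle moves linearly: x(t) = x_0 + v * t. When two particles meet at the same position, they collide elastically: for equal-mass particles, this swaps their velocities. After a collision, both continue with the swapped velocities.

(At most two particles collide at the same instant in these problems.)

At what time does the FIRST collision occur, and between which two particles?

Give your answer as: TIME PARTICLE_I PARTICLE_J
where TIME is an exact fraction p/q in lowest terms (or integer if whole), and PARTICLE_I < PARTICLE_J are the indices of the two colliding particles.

Pair (0,1): pos 1,6 vel -3,-2 -> not approaching (rel speed -1 <= 0)
Pair (1,2): pos 6,12 vel -2,3 -> not approaching (rel speed -5 <= 0)
Pair (2,3): pos 12,15 vel 3,-1 -> gap=3, closing at 4/unit, collide at t=3/4
Earliest collision: t=3/4 between 2 and 3

Answer: 3/4 2 3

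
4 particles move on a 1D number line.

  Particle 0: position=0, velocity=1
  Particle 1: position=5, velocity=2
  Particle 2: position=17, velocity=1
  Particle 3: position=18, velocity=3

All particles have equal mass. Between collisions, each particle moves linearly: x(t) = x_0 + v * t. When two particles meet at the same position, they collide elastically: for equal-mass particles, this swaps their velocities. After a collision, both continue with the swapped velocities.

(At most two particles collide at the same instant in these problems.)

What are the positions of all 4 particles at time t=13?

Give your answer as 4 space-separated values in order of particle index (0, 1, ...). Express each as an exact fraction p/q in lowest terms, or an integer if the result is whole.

Collision at t=12: particles 1 and 2 swap velocities; positions: p0=12 p1=29 p2=29 p3=54; velocities now: v0=1 v1=1 v2=2 v3=3
Advance to t=13 (no further collisions before then); velocities: v0=1 v1=1 v2=2 v3=3; positions = 13 30 31 57

Answer: 13 30 31 57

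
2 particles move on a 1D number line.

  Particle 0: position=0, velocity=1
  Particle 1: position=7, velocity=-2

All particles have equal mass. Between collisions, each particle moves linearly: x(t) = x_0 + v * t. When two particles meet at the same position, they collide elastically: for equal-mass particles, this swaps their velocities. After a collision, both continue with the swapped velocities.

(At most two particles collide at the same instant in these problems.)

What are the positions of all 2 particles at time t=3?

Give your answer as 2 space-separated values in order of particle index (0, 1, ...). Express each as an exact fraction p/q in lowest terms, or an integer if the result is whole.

Collision at t=7/3: particles 0 and 1 swap velocities; positions: p0=7/3 p1=7/3; velocities now: v0=-2 v1=1
Advance to t=3 (no further collisions before then); velocities: v0=-2 v1=1; positions = 1 3

Answer: 1 3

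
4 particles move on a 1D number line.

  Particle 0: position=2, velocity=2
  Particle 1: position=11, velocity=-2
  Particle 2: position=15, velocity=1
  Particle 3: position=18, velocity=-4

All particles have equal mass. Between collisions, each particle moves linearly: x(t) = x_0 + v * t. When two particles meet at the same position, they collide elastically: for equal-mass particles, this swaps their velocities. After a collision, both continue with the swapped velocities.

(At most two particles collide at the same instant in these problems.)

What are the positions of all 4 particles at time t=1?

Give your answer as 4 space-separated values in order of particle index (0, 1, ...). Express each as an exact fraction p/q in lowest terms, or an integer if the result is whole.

Answer: 4 9 14 16

Derivation:
Collision at t=3/5: particles 2 and 3 swap velocities; positions: p0=16/5 p1=49/5 p2=78/5 p3=78/5; velocities now: v0=2 v1=-2 v2=-4 v3=1
Advance to t=1 (no further collisions before then); velocities: v0=2 v1=-2 v2=-4 v3=1; positions = 4 9 14 16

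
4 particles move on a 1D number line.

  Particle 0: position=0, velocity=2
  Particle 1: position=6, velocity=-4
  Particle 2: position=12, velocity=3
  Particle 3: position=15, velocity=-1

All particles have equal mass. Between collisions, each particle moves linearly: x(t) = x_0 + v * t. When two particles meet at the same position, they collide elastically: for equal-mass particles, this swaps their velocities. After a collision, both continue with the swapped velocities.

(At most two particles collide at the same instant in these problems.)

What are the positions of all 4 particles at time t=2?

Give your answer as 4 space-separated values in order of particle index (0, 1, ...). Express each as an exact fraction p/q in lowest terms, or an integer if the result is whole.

Answer: -2 4 13 18

Derivation:
Collision at t=3/4: particles 2 and 3 swap velocities; positions: p0=3/2 p1=3 p2=57/4 p3=57/4; velocities now: v0=2 v1=-4 v2=-1 v3=3
Collision at t=1: particles 0 and 1 swap velocities; positions: p0=2 p1=2 p2=14 p3=15; velocities now: v0=-4 v1=2 v2=-1 v3=3
Advance to t=2 (no further collisions before then); velocities: v0=-4 v1=2 v2=-1 v3=3; positions = -2 4 13 18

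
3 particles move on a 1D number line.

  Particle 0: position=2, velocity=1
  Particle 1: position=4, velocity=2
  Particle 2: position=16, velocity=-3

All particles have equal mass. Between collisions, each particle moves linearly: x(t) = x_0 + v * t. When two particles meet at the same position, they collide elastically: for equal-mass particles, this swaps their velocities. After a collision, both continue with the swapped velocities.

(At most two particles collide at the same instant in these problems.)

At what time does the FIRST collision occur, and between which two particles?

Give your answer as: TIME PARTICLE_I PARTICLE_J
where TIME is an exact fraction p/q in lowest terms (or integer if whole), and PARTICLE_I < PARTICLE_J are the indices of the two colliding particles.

Answer: 12/5 1 2

Derivation:
Pair (0,1): pos 2,4 vel 1,2 -> not approaching (rel speed -1 <= 0)
Pair (1,2): pos 4,16 vel 2,-3 -> gap=12, closing at 5/unit, collide at t=12/5
Earliest collision: t=12/5 between 1 and 2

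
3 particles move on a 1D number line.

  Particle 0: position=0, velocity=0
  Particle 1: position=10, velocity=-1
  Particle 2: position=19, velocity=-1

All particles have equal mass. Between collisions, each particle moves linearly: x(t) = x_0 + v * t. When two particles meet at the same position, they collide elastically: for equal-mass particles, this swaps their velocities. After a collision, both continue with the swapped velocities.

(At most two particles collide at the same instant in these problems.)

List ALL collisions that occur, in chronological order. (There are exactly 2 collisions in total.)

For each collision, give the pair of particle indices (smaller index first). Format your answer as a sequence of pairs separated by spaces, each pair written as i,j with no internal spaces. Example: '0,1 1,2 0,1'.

Answer: 0,1 1,2

Derivation:
Collision at t=10: particles 0 and 1 swap velocities; positions: p0=0 p1=0 p2=9; velocities now: v0=-1 v1=0 v2=-1
Collision at t=19: particles 1 and 2 swap velocities; positions: p0=-9 p1=0 p2=0; velocities now: v0=-1 v1=-1 v2=0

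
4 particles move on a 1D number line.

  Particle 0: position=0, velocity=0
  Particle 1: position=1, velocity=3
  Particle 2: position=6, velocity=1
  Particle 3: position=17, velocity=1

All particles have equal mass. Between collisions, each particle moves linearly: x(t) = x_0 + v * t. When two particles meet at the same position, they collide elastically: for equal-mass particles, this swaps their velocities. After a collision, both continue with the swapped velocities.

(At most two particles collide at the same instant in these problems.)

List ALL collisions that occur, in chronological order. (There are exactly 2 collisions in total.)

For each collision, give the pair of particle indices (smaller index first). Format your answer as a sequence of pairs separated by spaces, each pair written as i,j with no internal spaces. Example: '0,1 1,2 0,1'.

Collision at t=5/2: particles 1 and 2 swap velocities; positions: p0=0 p1=17/2 p2=17/2 p3=39/2; velocities now: v0=0 v1=1 v2=3 v3=1
Collision at t=8: particles 2 and 3 swap velocities; positions: p0=0 p1=14 p2=25 p3=25; velocities now: v0=0 v1=1 v2=1 v3=3

Answer: 1,2 2,3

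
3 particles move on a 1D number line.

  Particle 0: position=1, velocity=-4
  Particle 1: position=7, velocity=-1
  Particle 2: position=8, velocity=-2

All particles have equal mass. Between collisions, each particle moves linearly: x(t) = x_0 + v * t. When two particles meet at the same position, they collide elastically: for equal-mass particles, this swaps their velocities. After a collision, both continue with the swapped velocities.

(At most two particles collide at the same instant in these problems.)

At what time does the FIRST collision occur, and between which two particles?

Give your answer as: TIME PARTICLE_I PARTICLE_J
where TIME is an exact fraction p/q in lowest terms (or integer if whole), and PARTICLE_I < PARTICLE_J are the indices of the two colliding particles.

Answer: 1 1 2

Derivation:
Pair (0,1): pos 1,7 vel -4,-1 -> not approaching (rel speed -3 <= 0)
Pair (1,2): pos 7,8 vel -1,-2 -> gap=1, closing at 1/unit, collide at t=1
Earliest collision: t=1 between 1 and 2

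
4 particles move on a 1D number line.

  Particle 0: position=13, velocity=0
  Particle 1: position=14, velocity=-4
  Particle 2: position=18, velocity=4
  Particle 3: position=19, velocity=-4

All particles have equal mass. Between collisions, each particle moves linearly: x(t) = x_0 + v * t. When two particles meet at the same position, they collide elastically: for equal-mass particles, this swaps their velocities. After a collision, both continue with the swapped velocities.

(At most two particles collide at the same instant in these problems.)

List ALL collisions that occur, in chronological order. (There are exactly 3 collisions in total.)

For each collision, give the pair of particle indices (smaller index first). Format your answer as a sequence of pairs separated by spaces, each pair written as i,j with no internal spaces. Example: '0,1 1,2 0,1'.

Answer: 2,3 0,1 1,2

Derivation:
Collision at t=1/8: particles 2 and 3 swap velocities; positions: p0=13 p1=27/2 p2=37/2 p3=37/2; velocities now: v0=0 v1=-4 v2=-4 v3=4
Collision at t=1/4: particles 0 and 1 swap velocities; positions: p0=13 p1=13 p2=18 p3=19; velocities now: v0=-4 v1=0 v2=-4 v3=4
Collision at t=3/2: particles 1 and 2 swap velocities; positions: p0=8 p1=13 p2=13 p3=24; velocities now: v0=-4 v1=-4 v2=0 v3=4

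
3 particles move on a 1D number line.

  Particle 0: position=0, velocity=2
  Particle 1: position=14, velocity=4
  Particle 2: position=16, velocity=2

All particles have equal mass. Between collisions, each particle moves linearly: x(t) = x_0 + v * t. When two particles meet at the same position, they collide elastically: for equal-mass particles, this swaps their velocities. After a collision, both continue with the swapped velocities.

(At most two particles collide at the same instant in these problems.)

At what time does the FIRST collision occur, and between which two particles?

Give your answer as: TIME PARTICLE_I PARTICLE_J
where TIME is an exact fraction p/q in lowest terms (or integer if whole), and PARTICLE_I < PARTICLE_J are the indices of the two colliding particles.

Answer: 1 1 2

Derivation:
Pair (0,1): pos 0,14 vel 2,4 -> not approaching (rel speed -2 <= 0)
Pair (1,2): pos 14,16 vel 4,2 -> gap=2, closing at 2/unit, collide at t=1
Earliest collision: t=1 between 1 and 2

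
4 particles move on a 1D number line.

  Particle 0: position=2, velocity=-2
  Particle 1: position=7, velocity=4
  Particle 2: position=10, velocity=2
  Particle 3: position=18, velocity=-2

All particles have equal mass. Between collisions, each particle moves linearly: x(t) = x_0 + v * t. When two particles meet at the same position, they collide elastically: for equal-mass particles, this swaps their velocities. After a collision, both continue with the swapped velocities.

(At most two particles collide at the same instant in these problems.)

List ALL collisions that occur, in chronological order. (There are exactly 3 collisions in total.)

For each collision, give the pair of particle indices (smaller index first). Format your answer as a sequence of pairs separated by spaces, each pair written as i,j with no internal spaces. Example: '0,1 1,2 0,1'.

Answer: 1,2 2,3 1,2

Derivation:
Collision at t=3/2: particles 1 and 2 swap velocities; positions: p0=-1 p1=13 p2=13 p3=15; velocities now: v0=-2 v1=2 v2=4 v3=-2
Collision at t=11/6: particles 2 and 3 swap velocities; positions: p0=-5/3 p1=41/3 p2=43/3 p3=43/3; velocities now: v0=-2 v1=2 v2=-2 v3=4
Collision at t=2: particles 1 and 2 swap velocities; positions: p0=-2 p1=14 p2=14 p3=15; velocities now: v0=-2 v1=-2 v2=2 v3=4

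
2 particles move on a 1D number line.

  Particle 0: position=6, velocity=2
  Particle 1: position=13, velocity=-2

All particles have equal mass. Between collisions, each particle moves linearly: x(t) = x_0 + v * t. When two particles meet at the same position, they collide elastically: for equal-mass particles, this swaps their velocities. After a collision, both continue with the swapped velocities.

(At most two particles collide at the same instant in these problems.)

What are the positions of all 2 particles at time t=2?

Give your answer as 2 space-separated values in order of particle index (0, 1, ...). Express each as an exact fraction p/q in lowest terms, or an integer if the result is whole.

Collision at t=7/4: particles 0 and 1 swap velocities; positions: p0=19/2 p1=19/2; velocities now: v0=-2 v1=2
Advance to t=2 (no further collisions before then); velocities: v0=-2 v1=2; positions = 9 10

Answer: 9 10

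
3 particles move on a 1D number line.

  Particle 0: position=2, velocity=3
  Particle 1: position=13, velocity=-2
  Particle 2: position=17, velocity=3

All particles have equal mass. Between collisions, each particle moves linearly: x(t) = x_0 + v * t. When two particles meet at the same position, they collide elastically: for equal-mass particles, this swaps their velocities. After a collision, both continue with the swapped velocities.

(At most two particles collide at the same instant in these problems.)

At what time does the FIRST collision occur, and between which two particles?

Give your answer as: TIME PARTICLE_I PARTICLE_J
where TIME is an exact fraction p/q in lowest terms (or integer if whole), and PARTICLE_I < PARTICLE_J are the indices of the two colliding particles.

Pair (0,1): pos 2,13 vel 3,-2 -> gap=11, closing at 5/unit, collide at t=11/5
Pair (1,2): pos 13,17 vel -2,3 -> not approaching (rel speed -5 <= 0)
Earliest collision: t=11/5 between 0 and 1

Answer: 11/5 0 1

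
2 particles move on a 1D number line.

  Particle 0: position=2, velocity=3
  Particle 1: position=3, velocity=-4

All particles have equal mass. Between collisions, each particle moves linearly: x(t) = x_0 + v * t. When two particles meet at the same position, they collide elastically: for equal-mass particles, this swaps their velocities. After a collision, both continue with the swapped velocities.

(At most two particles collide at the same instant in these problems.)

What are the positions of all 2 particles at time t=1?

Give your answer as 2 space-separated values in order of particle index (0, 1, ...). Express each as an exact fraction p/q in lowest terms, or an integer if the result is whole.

Answer: -1 5

Derivation:
Collision at t=1/7: particles 0 and 1 swap velocities; positions: p0=17/7 p1=17/7; velocities now: v0=-4 v1=3
Advance to t=1 (no further collisions before then); velocities: v0=-4 v1=3; positions = -1 5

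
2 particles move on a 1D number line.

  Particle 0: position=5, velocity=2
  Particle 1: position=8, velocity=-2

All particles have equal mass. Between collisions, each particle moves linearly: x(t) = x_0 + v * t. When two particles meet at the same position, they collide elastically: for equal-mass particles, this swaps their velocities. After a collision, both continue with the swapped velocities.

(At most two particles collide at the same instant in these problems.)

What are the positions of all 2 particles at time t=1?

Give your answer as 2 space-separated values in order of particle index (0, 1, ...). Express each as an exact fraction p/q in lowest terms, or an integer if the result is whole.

Collision at t=3/4: particles 0 and 1 swap velocities; positions: p0=13/2 p1=13/2; velocities now: v0=-2 v1=2
Advance to t=1 (no further collisions before then); velocities: v0=-2 v1=2; positions = 6 7

Answer: 6 7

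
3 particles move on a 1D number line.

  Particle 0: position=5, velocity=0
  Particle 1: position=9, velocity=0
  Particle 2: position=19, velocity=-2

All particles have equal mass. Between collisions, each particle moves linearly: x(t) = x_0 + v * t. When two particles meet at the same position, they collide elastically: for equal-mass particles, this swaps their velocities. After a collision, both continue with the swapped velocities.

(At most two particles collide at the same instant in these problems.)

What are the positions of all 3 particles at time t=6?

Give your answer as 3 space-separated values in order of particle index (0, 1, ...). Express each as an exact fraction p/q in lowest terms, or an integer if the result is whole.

Answer: 5 7 9

Derivation:
Collision at t=5: particles 1 and 2 swap velocities; positions: p0=5 p1=9 p2=9; velocities now: v0=0 v1=-2 v2=0
Advance to t=6 (no further collisions before then); velocities: v0=0 v1=-2 v2=0; positions = 5 7 9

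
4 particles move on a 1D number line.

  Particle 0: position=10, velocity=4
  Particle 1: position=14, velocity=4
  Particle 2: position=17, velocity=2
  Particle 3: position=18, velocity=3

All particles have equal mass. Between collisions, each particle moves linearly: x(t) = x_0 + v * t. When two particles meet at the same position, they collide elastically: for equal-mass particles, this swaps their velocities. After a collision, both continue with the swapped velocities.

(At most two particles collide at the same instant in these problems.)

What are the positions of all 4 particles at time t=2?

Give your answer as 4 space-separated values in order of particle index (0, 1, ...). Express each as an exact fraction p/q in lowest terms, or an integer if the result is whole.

Collision at t=3/2: particles 1 and 2 swap velocities; positions: p0=16 p1=20 p2=20 p3=45/2; velocities now: v0=4 v1=2 v2=4 v3=3
Advance to t=2 (no further collisions before then); velocities: v0=4 v1=2 v2=4 v3=3; positions = 18 21 22 24

Answer: 18 21 22 24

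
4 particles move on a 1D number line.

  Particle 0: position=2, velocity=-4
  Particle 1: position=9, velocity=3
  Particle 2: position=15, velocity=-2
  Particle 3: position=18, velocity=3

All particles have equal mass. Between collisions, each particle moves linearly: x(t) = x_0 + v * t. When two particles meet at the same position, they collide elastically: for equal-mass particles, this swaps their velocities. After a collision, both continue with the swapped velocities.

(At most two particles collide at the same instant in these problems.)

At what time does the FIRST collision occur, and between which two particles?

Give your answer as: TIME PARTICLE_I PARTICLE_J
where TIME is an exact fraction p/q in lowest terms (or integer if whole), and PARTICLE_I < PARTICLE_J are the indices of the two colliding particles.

Answer: 6/5 1 2

Derivation:
Pair (0,1): pos 2,9 vel -4,3 -> not approaching (rel speed -7 <= 0)
Pair (1,2): pos 9,15 vel 3,-2 -> gap=6, closing at 5/unit, collide at t=6/5
Pair (2,3): pos 15,18 vel -2,3 -> not approaching (rel speed -5 <= 0)
Earliest collision: t=6/5 between 1 and 2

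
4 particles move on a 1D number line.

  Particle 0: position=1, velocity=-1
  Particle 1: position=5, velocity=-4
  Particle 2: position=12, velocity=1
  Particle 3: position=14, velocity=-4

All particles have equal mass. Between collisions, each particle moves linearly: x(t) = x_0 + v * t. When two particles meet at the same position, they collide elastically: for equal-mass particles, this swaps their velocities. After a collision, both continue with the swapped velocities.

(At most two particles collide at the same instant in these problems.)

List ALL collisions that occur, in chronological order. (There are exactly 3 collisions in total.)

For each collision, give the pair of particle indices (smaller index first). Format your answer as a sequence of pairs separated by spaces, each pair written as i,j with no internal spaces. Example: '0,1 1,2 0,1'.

Collision at t=2/5: particles 2 and 3 swap velocities; positions: p0=3/5 p1=17/5 p2=62/5 p3=62/5; velocities now: v0=-1 v1=-4 v2=-4 v3=1
Collision at t=4/3: particles 0 and 1 swap velocities; positions: p0=-1/3 p1=-1/3 p2=26/3 p3=40/3; velocities now: v0=-4 v1=-1 v2=-4 v3=1
Collision at t=13/3: particles 1 and 2 swap velocities; positions: p0=-37/3 p1=-10/3 p2=-10/3 p3=49/3; velocities now: v0=-4 v1=-4 v2=-1 v3=1

Answer: 2,3 0,1 1,2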